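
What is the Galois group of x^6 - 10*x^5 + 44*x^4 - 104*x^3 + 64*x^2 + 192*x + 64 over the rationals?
The polynomial f is an irreducible sextic over Q, so G = Gal(f/Q) is one of the 16 transitive subgroups 6T1, ..., 6T16 of S_6. The discriminant of f is 564385546240000 = 23756800^2, a perfect square, so G is contained in A_6. The transitive groups of degree 6 contained in A_6 are: A_4 (6T4, order 12), S_4 (6T7, order 24), (C_3 x C_3) : C_4 (6T10, order 36), PSL(2,5) (6T12, order 60), A_6 (6T15, order 360). By Dedekind's theorem, for a prime p not dividing disc(f) the degrees of the irreducible factors of f mod p form the cycle type of an element of G. Factoring f modulo the 19 such primes p <= 79 (skipping 2, 5, 29, which divide the discriminant), each new pattern first appears at: mod 3: f = (x^2 + 2x + 2)(x^4 + x + 2), pattern 4+2; mod 11: f = (x^3 + 2x^2 + x + 8)(x^3 + 10x^2 + x + 8), pattern 3+3; mod 19: f = (x + 1)(x + 3)(x^2 + x + 9)(x^2 + 4x + 8), pattern 2+2+1+1; mod 61: f = (x + 7)(x + 21)(x + 54)(x^3 + 30x^2 + 12x + 8), pattern 3+1+1+1. No other pattern occurs in this range, so the set of observed cycle types is {4+2, 3+3, 2+2+1+1, 3+1+1+1}. The candidates containing elements of all these cycle types are (C_3 x C_3) : C_4 (6T10) of order 36, A_6 (6T15) of order 360; the others are excluded. The observed types are precisely the cycle types that occur in (C_3 x C_3) : C_4 (6T10) (apart from the identity). Each of the other remaining candidates has further cycle types, and by the Chebotarev density theorem the matching factorization patterns would occur for a proportion of primes equal to their share of the group: A_6 (6T15) additionally contains elements of type 5+1 (144 of its 360 elements, about 40% of primes). None of the 19 primes tested shows any such pattern (for each of these groups the chance of that is below 10^-4), which rules them out. Hence G = (C_3 x C_3) : C_4 (6T10), of order 36.

(C_3 x C_3) : C_4 (also written G36+)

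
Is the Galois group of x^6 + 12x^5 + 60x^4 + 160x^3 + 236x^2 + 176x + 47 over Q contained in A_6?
Yes

The polynomial is irreducible of degree 6 over Q. Its discriminant is 3356224 = 1832^2, a perfect square. A Galois group lies in the alternating group exactly when the discriminant is a square in Q, so the Galois group (S_4) is contained in A_6.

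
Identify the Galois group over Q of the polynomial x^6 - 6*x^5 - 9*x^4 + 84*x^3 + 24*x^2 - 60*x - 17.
6T6: A_4 x C_2

The polynomial f is an irreducible sextic over Q, so G = Gal(f/Q) is one of the 16 transitive subgroups 6T1, ..., 6T16 of S_6. The discriminant of f is -9221581132716096, which is not a perfect square, so G is not contained in A_6. The transitive groups of degree 6 not contained in A_6 are: C_6 (6T1, order 6), S_3 (6T2, order 6), D_6 (6T3, order 12), C_3 x S_3 (6T5, order 18), A_4 x C_2 (6T6, order 24), S_4 (6T8, order 24), S_3 x S_3 (6T9, order 36), S_4 x C_2 (6T11, order 48), (S_3 x S_3) : C_2 (6T13, order 72), PGL(2,5) (6T14, order 120), S_6 (6T16, order 720). By Dedekind's theorem, for a prime p not dividing disc(f) the degrees of the irreducible factors of f mod p form the cycle type of an element of G. Factoring f modulo the 33 such primes p <= 149 (skipping 2, 3, which divide the discriminant), each new pattern first appears at: mod 5: f = (x^3 + 2x + 4)(x^3 + 4x^2 + 4x + 2), pattern 3+3; mod 7: f = (x^6 + x^5 + 5x^4 + 3x^2 + 3x + 4), pattern 6; mod 17: f = (x)(x + 16)(x^2 + 3x + 1)(x^2 + 9x + 9), pattern 2+2+1+1; mod 19: f = (x + 1)(x + 2)(x + 5)(x + 14)(x^2 + 10x + 3), pattern 2+1+1+1+1; mod 71: f = (x^2 + 5x + 40)(x^2 + 20x + 59)(x^2 + 40x + 70), pattern 2+2+2. No other pattern occurs in this range, so the set of observed cycle types is {3+3, 6, 2+2+1+1, 2+1+1+1+1, 2+2+2}. The candidates containing elements of all these cycle types are A_4 x C_2 (6T6) of order 24, S_4 x C_2 (6T11) of order 48, (S_3 x S_3) : C_2 (6T13) of order 72, S_6 (6T16) of order 720; the others are excluded. The observed types are precisely the cycle types that occur in A_4 x C_2 (6T6) (apart from the identity). Each of the other remaining candidates has further cycle types, and by the Chebotarev density theorem the matching factorization patterns would occur for a proportion of primes equal to their share of the group: S_4 x C_2 (6T11) additionally contains elements of type 4+2, 4+1+1 (12 of its 48 elements, about 25% of primes); (S_3 x S_3) : C_2 (6T13) additionally contains elements of type 4+2, 3+2+1, 3+1+1+1 (34 of its 72 elements, about 47% of primes); S_6 (6T16) additionally contains elements of type 5+1, 4+2, 4+1+1, 3+2+1, 3+1+1+1 (484 of its 720 elements, about 67% of primes). None of the 33 primes tested shows any such pattern (for each of these groups the chance of that is below 10^-4), which rules them out. Hence G = A_4 x C_2 (6T6), of order 24.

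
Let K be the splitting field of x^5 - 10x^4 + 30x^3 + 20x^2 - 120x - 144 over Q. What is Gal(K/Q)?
D_5, the dihedral group of order 10

The polynomial f is an irreducible quintic over Q, so G = Gal(f/Q) is a transitive subgroup of S_5: one of C_5 (5T1, order 5), D_5 (5T2, order 10), F_20 (5T3, order 20), A_5 (5T4, order 60) or S_5 (5T5, order 120). The discriminant of f is 1327104000000 = 1152000^2, a perfect square, so G is contained in A_5. The transitive groups of degree 5 contained in A_5 are: C_5 (5T1, order 5), D_5 (5T2, order 10), A_5 (5T4, order 60). By Dedekind's theorem, for a prime p not dividing disc(f) the degrees of the irreducible factors of f mod p form the cycle type of an element of G. Factoring f modulo the 23 such primes p <= 101 (skipping 2, 3, 5, which divide the discriminant), each new pattern first appears at: mod 7: f = (x^5 + 4x^4 + 2x^3 + 6x^2 + 6x + 3), pattern 5; mod 17: f = (x + 9)(x^2 + 3x + 5)(x^2 + 12x + 7), pattern 2+2+1. No other pattern occurs in this range, so the set of observed cycle types is {5, 2+2+1}. The candidates containing elements of all these cycle types are D_5 (5T2) of order 10, A_5 (5T4) of order 60; the others are excluded. The observed types are precisely the cycle types that occur in D_5 (5T2) (apart from the identity). Each of the other remaining candidates has further cycle types, and by the Chebotarev density theorem the matching factorization patterns would occur for a proportion of primes equal to their share of the group: A_5 (5T4) additionally contains elements of type 3+1+1 (20 of its 60 elements, about 33% of primes). None of the 23 primes tested shows any such pattern (for each of these groups the chance of that is below 10^-4), which rules them out. Hence G = D_5 (5T2), of order 10.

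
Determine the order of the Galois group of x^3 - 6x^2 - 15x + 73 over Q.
3

The degree of the splitting field over Q equals the order of the Galois group, so first determine the group. The polynomial is an irreducible cubic over Q and its discriminant is 59049 = 243^2, a perfect square. For an irreducible cubic, a square discriminant forces the Galois group to be A_3, the cyclic group of order 3. The Galois group C_3 (3T1) has order 3, so the splitting field has degree 3 over Q.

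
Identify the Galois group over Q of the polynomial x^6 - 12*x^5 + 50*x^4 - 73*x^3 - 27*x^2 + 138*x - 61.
The polynomial f is an irreducible sextic over Q, so G = Gal(f/Q) is one of the 16 transitive subgroups 6T1, ..., 6T16 of S_6. The discriminant of f is 30991489 = 5567^2, a perfect square, so G is contained in A_6. The transitive groups of degree 6 contained in A_6 are: A_4 (6T4, order 12), S_4 (6T7, order 24), (C_3 x C_3) : C_4 (6T10, order 36), PSL(2,5) (6T12, order 60), A_6 (6T15, order 360). By Dedekind's theorem, for a prime p not dividing disc(f) the degrees of the irreducible factors of f mod p form the cycle type of an element of G. Factoring f modulo the 21 such primes p <= 79 (skipping 19, which divides the discriminant), each new pattern first appears at: mod 2: f = (x + 1)(x^5 + x^4 + x^3 + x + 1), pattern 5+1; mod 7: f = (x^3 + 3x^2 + x + 1)(x^3 + 6x^2 + 3x + 2), pattern 3+3; mod 61: f = (x)(x + 22)(x^2 + 42x + 12)(x^2 + 46x + 13), pattern 2+2+1+1. No other pattern occurs in this range, so the set of observed cycle types is {5+1, 3+3, 2+2+1+1}. The candidates containing elements of all these cycle types are PSL(2,5) (6T12) of order 60, A_6 (6T15) of order 360; the others are excluded. The observed types are precisely the cycle types that occur in PSL(2,5) (6T12) (apart from the identity). Each of the other remaining candidates has further cycle types, and by the Chebotarev density theorem the matching factorization patterns would occur for a proportion of primes equal to their share of the group: A_6 (6T15) additionally contains elements of type 4+2, 3+1+1+1 (130 of its 360 elements, about 36% of primes). None of the 21 primes tested shows any such pattern (for each of these groups the chance of that is below 10^-4), which rules them out. Hence G = PSL(2,5) (6T12), of order 60.

PSL(2,5) (order 60)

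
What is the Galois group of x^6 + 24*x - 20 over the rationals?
A_6 (order 360)

The polynomial f is an irreducible sextic over Q, so G = Gal(f/Q) is one of the 16 transitive subgroups 6T1, ..., 6T16 of S_6. The discriminant of f is 746496000000 = 864000^2, a perfect square, so G is contained in A_6. The transitive groups of degree 6 contained in A_6 are: A_4 (6T4, order 12), S_4 (6T7, order 24), (C_3 x C_3) : C_4 (6T10, order 36), PSL(2,5) (6T12, order 60), A_6 (6T15, order 360). By Dedekind's theorem, for a prime p not dividing disc(f) the degrees of the irreducible factors of f mod p form the cycle type of an element of G. Factoring f modulo the 6 such primes p <= 23 (skipping 2, 3, 5, which divide the discriminant), each new pattern first appears at: mod 7: f = (x + 3)(x^5 + 4x^4 + 2x^3 + x^2 + 4x + 5), pattern 5+1; mod 23: f = (x + 7)(x + 12)(x + 21)(x^3 + 6x^2 + 13x + 16), pattern 3+1+1+1. No other pattern occurs in this range, so the set of observed cycle types is {5+1, 3+1+1+1}. Among the candidates above, the only group containing elements of all these cycle types is A_6 (6T15) — each of A_4 (6T4), S_4 (6T7), (C_3 x C_3) : C_4 (6T10), PSL(2,5) (6T12) lacks at least one of them. Hence G = A_6 (6T15), of order 360.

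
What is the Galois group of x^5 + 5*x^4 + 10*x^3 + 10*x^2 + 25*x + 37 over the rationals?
The polynomial f is an irreducible quintic over Q, so G = Gal(f/Q) is a transitive subgroup of S_5: one of C_5 (5T1, order 5), D_5 (5T2, order 10), F_20 (5T3, order 20), A_5 (5T4, order 60) or S_5 (5T5, order 120). The discriminant of f is 1024000000 = 32000^2, a perfect square, so G is contained in A_5. The transitive groups of degree 5 contained in A_5 are: C_5 (5T1, order 5), D_5 (5T2, order 10), A_5 (5T4, order 60). By Dedekind's theorem, for a prime p not dividing disc(f) the degrees of the irreducible factors of f mod p form the cycle type of an element of G. Factoring f modulo the 2 such primes p <= 7 (skipping 2, 5, which divide the discriminant), each new pattern first appears at: mod 3: f = (x^5 + 2x^4 + x^3 + x^2 + x + 1), pattern 5; mod 7: f = (x + 3)(x + 4)(x^3 + 5x^2 + 5x + 6), pattern 3+1+1. No other pattern occurs in this range, so the set of observed cycle types is {5, 3+1+1}. Among the candidates above, the only group containing elements of all these cycle types is A_5 (5T4) — each of C_5 (5T1), D_5 (5T2) lacks at least one of them. Hence G = A_5 (5T4), of order 60.

A_5 (order 60)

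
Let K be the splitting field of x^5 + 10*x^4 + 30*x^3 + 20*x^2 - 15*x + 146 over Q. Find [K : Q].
The degree of the splitting field over Q equals the order of the Galois group, so first determine the group. The polynomial f is an irreducible quintic over Q, so G = Gal(f/Q) is a transitive subgroup of S_5: one of C_5 (5T1, order 5), D_5 (5T2, order 10), F_20 (5T3, order 20), A_5 (5T4, order 60) or S_5 (5T5, order 120). The discriminant of f is 1327104000000 = 1152000^2, a perfect square, so G is contained in A_5. The transitive groups of degree 5 contained in A_5 are: C_5 (5T1, order 5), D_5 (5T2, order 10), A_5 (5T4, order 60). By Dedekind's theorem, for a prime p not dividing disc(f) the degrees of the irreducible factors of f mod p form the cycle type of an element of G. Factoring f modulo the 23 such primes p <= 101 (skipping 2, 3, 5, which divide the discriminant), each new pattern first appears at: mod 7: f = (x^5 + 3x^4 + 2x^3 + 6x^2 + 6x + 6), pattern 5; mod 17: f = (x + 6)(x^2 + x + 16)(x^2 + 3x + 4), pattern 2+2+1. No other pattern occurs in this range, so the set of observed cycle types is {5, 2+2+1}. The candidates containing elements of all these cycle types are D_5 (5T2) of order 10, A_5 (5T4) of order 60; the others are excluded. The observed types are precisely the cycle types that occur in D_5 (5T2) (apart from the identity). Each of the other remaining candidates has further cycle types, and by the Chebotarev density theorem the matching factorization patterns would occur for a proportion of primes equal to their share of the group: A_5 (5T4) additionally contains elements of type 3+1+1 (20 of its 60 elements, about 33% of primes). None of the 23 primes tested shows any such pattern (for each of these groups the chance of that is below 10^-4), which rules them out. Hence G = D_5 (5T2), of order 10. The Galois group D_5 (5T2) has order 10, so the splitting field has degree 10 over Q.

10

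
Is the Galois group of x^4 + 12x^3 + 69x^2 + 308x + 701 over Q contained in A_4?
The polynomial is irreducible of degree 4 over Q. Its discriminant is 321602000, which is not a perfect square. A Galois group lies in the alternating group exactly when the discriminant is a square in Q, so the Galois group (C_4) is not contained in A_4.

No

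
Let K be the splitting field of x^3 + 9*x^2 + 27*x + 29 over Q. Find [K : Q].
The degree of the splitting field over Q equals the order of the Galois group, so first determine the group. The polynomial is an irreducible cubic over Q and its discriminant is -108, which is not a perfect square. For an irreducible cubic, a non-square discriminant gives Galois group S_3. The Galois group S_3 (3T2) has order 6, so the splitting field has degree 6 over Q.

6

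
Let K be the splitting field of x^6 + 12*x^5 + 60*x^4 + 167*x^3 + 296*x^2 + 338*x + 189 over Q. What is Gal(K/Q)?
The polynomial f is an irreducible sextic over Q, so G = Gal(f/Q) is one of the 16 transitive subgroups 6T1, ..., 6T16 of S_6. The discriminant of f is -219439771, which is not a perfect square, so G is not contained in A_6. The transitive groups of degree 6 not contained in A_6 are: C_6 (6T1, order 6), S_3 (6T2, order 6), D_6 (6T3, order 12), C_3 x S_3 (6T5, order 18), A_4 x C_2 (6T6, order 24), S_4 (6T8, order 24), S_3 x S_3 (6T9, order 36), S_4 x C_2 (6T11, order 48), (S_3 x S_3) : C_2 (6T13, order 72), PGL(2,5) (6T14, order 120), S_6 (6T16, order 720). By Dedekind's theorem, for a prime p not dividing disc(f) the degrees of the irreducible factors of f mod p form the cycle type of an element of G. Factoring f modulo the 4 such primes p <= 7, each new pattern first appears at: mod 2: f = (x^6 + x^3 + 1), pattern 6; mod 3: f = (x)(x^2 + 1)(x^3 + 2x + 2), pattern 3+2+1; mod 5: f = (x^3 + x + 1)(x^3 + 2x^2 + 4x + 4), pattern 3+3; mod 7: f = (x)(x^5 + 5x^4 + 4x^3 + 6x^2 + 2x + 2), pattern 5+1. No other pattern occurs in this range, so the set of observed cycle types is {6, 3+2+1, 3+3, 5+1}. Among the candidates above, the only group containing elements of all these cycle types is S_6 (6T16); every other candidate lacks at least one of them. Hence G = S_6 (6T16), of order 720.

S_6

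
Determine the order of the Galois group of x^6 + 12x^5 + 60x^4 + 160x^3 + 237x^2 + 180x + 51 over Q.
The degree of the splitting field over Q equals the order of the Galois group, so first determine the group. The polynomial f is an irreducible sextic over Q, so G = Gal(f/Q) is one of the 16 transitive subgroups 6T1, ..., 6T16 of S_6. The discriminant of f is 419904 = 648^2, a perfect square, so G is contained in A_6. The transitive groups of degree 6 contained in A_6 are: A_4 (6T4, order 12), S_4 (6T7, order 24), (C_3 x C_3) : C_4 (6T10, order 36), PSL(2,5) (6T12, order 60), A_6 (6T15, order 360). By Dedekind's theorem, for a prime p not dividing disc(f) the degrees of the irreducible factors of f mod p form the cycle type of an element of G. Factoring f modulo the 33 such primes p <= 149 (skipping 2, 3, which divide the discriminant), each new pattern first appears at: mod 5: f = (x^3 + x + 4)(x^3 + 2x^2 + 4x + 4), pattern 3+3; mod 17: f = (x)(x + 4)(x^2 + 4x + 1)(x^2 + 4x + 11), pattern 2+2+1+1; mod 71: f = (x + 6)(x + 7)(x + 34)(x + 41)(x + 68)(x + 69), pattern 1+1+1+1+1+1. No other pattern occurs in this range, so the set of observed cycle types is {3+3, 2+2+1+1, 1+1+1+1+1+1}. The candidates containing elements of all these cycle types are A_4 (6T4) of order 12, S_4 (6T7) of order 24, (C_3 x C_3) : C_4 (6T10) of order 36, PSL(2,5) (6T12) of order 60, A_6 (6T15) of order 360; the others are excluded. The observed types are precisely the cycle types that occur in A_4 (6T4). Each of the other remaining candidates has further cycle types, and by the Chebotarev density theorem the matching factorization patterns would occur for a proportion of primes equal to their share of the group: S_4 (6T7) additionally contains elements of type 4+2 (6 of its 24 elements, about 25% of primes); (C_3 x C_3) : C_4 (6T10) additionally contains elements of type 4+2, 3+1+1+1 (22 of its 36 elements, about 61% of primes); PSL(2,5) (6T12) additionally contains elements of type 5+1 (24 of its 60 elements, about 40% of primes); A_6 (6T15) additionally contains elements of type 5+1, 4+2, 3+1+1+1 (274 of its 360 elements, about 76% of primes). None of the 33 primes tested shows any such pattern (for each of these groups the chance of that is below 10^-4), which rules them out. Hence G = A_4 (6T4), of order 12. The Galois group A_4 (6T4) has order 12, so the splitting field has degree 12 over Q.

12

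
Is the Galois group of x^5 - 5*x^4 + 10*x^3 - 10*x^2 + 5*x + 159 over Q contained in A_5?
No

The polynomial is irreducible of degree 5 over Q. Its discriminant is 2048000000000, which is not a perfect square. A Galois group lies in the alternating group exactly when the discriminant is a square in Q, so the Galois group (F_20) is not contained in A_5.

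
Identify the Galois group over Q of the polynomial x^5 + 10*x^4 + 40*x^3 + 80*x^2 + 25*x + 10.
5T4: A_5

The polynomial f is an irreducible quintic over Q, so G = Gal(f/Q) is a transitive subgroup of S_5: one of C_5 (5T1, order 5), D_5 (5T2, order 10), F_20 (5T3, order 20), A_5 (5T4, order 60) or S_5 (5T5, order 120). The discriminant of f is 58564000000 = 242000^2, a perfect square, so G is contained in A_5. The transitive groups of degree 5 contained in A_5 are: C_5 (5T1, order 5), D_5 (5T2, order 10), A_5 (5T4, order 60). By Dedekind's theorem, for a prime p not dividing disc(f) the degrees of the irreducible factors of f mod p form the cycle type of an element of G. Factoring f modulo the 3 such primes p <= 13 (skipping 2, 5, 11, which divide the discriminant), each new pattern first appears at: mod 3: f = (x^5 + x^4 + x^3 + 2x^2 + x + 1), pattern 5; mod 13: f = (x + 8)(x + 10)(x^3 + 5x^2 + 5), pattern 3+1+1. No other pattern occurs in this range, so the set of observed cycle types is {5, 3+1+1}. Among the candidates above, the only group containing elements of all these cycle types is A_5 (5T4) — each of C_5 (5T1), D_5 (5T2) lacks at least one of them. Hence G = A_5 (5T4), of order 60.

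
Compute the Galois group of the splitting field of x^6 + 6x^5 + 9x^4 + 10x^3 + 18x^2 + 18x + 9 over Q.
The polynomial f is an irreducible sextic over Q, so G = Gal(f/Q) is one of the 16 transitive subgroups 6T1, ..., 6T16 of S_6. The discriminant of f is 19050624576 = 138024^2, a perfect square, so G is contained in A_6. The transitive groups of degree 6 contained in A_6 are: A_4 (6T4, order 12), S_4 (6T7, order 24), (C_3 x C_3) : C_4 (6T10, order 36), PSL(2,5) (6T12, order 60), A_6 (6T15, order 360). By Dedekind's theorem, for a prime p not dividing disc(f) the degrees of the irreducible factors of f mod p form the cycle type of an element of G. Factoring f modulo the 33 such primes p <= 151 (skipping 2, 3, 71, which divide the discriminant), each new pattern first appears at: mod 5: f = (x^3 + 2x^2 + x + 3)(x^3 + 4x^2 + 3), pattern 3+3; mod 17: f = (x + 3)(x + 7)(x^2 + 5x + 9)(x^2 + 8x + 13), pattern 2+2+1+1. No other pattern occurs in this range, so the set of observed cycle types is {3+3, 2+2+1+1}. The candidates containing elements of all these cycle types are A_4 (6T4) of order 12, S_4 (6T7) of order 24, (C_3 x C_3) : C_4 (6T10) of order 36, PSL(2,5) (6T12) of order 60, A_6 (6T15) of order 360; the others are excluded. The observed types are precisely the cycle types that occur in A_4 (6T4) (apart from the identity). Each of the other remaining candidates has further cycle types, and by the Chebotarev density theorem the matching factorization patterns would occur for a proportion of primes equal to their share of the group: S_4 (6T7) additionally contains elements of type 4+2 (6 of its 24 elements, about 25% of primes); (C_3 x C_3) : C_4 (6T10) additionally contains elements of type 4+2, 3+1+1+1 (22 of its 36 elements, about 61% of primes); PSL(2,5) (6T12) additionally contains elements of type 5+1 (24 of its 60 elements, about 40% of primes); A_6 (6T15) additionally contains elements of type 5+1, 4+2, 3+1+1+1 (274 of its 360 elements, about 76% of primes). None of the 33 primes tested shows any such pattern (for each of these groups the chance of that is below 10^-4), which rules them out. Hence G = A_4 (6T4), of order 12.

A_4 (also written A4)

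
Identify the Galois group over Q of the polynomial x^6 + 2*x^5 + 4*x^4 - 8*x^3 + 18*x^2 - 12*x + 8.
S_4 (order 24)

The polynomial f is an irreducible sextic over Q, so G = Gal(f/Q) is one of the 16 transitive subgroups 6T1, ..., 6T16 of S_6. The discriminant of f is -4014080000, which is not a perfect square, so G is not contained in A_6. The transitive groups of degree 6 not contained in A_6 are: C_6 (6T1, order 6), S_3 (6T2, order 6), D_6 (6T3, order 12), C_3 x S_3 (6T5, order 18), A_4 x C_2 (6T6, order 24), S_4 (6T8, order 24), S_3 x S_3 (6T9, order 36), S_4 x C_2 (6T11, order 48), (S_3 x S_3) : C_2 (6T13, order 72), PGL(2,5) (6T14, order 120), S_6 (6T16, order 720). By Dedekind's theorem, for a prime p not dividing disc(f) the degrees of the irreducible factors of f mod p form the cycle type of an element of G. Factoring f modulo the 22 such primes p <= 97 (skipping 2, 5, 7, which divide the discriminant), each new pattern first appears at: mod 3: f = (x^3 + 2x + 1)(x^3 + 2x^2 + 2x + 2), pattern 3+3; mod 13: f = (x + 7)(x + 12)(x^4 + 9x^3 + 9x^2 + x + 10), pattern 4+1+1; mod 37: f = (x^2 + 14x + 17)(x^2 + 30x + 25)(x^2 + 32x + 21), pattern 2+2+2; mod 43: f = (x + 3)(x + 27)(x^2 + 23x + 24)(x^2 + 35x + 20), pattern 2+2+1+1. No other pattern occurs in this range, so the set of observed cycle types is {3+3, 4+1+1, 2+2+2, 2+2+1+1}. The candidates containing elements of all these cycle types are S_4 (6T8) of order 24, S_4 x C_2 (6T11) of order 48, PGL(2,5) (6T14) of order 120, S_6 (6T16) of order 720; the others are excluded. The observed types are precisely the cycle types that occur in S_4 (6T8) (apart from the identity). Each of the other remaining candidates has further cycle types, and by the Chebotarev density theorem the matching factorization patterns would occur for a proportion of primes equal to their share of the group: S_4 x C_2 (6T11) additionally contains elements of type 6, 4+2, 2+1+1+1+1 (17 of its 48 elements, about 35% of primes); PGL(2,5) (6T14) additionally contains elements of type 6, 5+1 (44 of its 120 elements, about 37% of primes); S_6 (6T16) additionally contains elements of type 6, 5+1, 4+2, 3+2+1, 3+1+1+1, 2+1+1+1+1 (529 of its 720 elements, about 73% of primes). None of the 22 primes tested shows any such pattern (for each of these groups the chance of that is below 10^-4), which rules them out. Hence G = S_4 (6T8), of order 24.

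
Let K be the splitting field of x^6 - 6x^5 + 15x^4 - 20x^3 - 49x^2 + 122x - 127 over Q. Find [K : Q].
The degree of the splitting field over Q equals the order of the Galois group, so first determine the group. The polynomial f is an irreducible sextic over Q, so G = Gal(f/Q) is one of the 16 transitive subgroups 6T1, ..., 6T16 of S_6. The discriminant of f is 3603718079512576 = 60030976^2, a perfect square, so G is contained in A_6. The transitive groups of degree 6 contained in A_6 are: A_4 (6T4, order 12), S_4 (6T7, order 24), (C_3 x C_3) : C_4 (6T10, order 36), PSL(2,5) (6T12, order 60), A_6 (6T15, order 360). By Dedekind's theorem, for a prime p not dividing disc(f) the degrees of the irreducible factors of f mod p form the cycle type of an element of G. Factoring f modulo the 79 such primes p <= 419 (skipping 2, 229, which divide the discriminant), each new pattern first appears at: mod 3: f = (x^3 + x^2 + 2)(x^3 + 2x^2 + x + 1), pattern 3+3; mod 7: f = (x^2 + 5x + 3)(x^4 + 3x^3 + 4x^2 + 2), pattern 4+2; mod 23: f = (x + 4)(x + 17)(x^2 + 2)(x^2 + 19x + 6), pattern 2+2+1+1; mod 193: f = (x + 6)(x + 12)(x + 18)(x + 173)(x + 179)(x + 185), pattern 1+1+1+1+1+1. No other pattern occurs in this range, so the set of observed cycle types is {3+3, 4+2, 2+2+1+1, 1+1+1+1+1+1}. The candidates containing elements of all these cycle types are S_4 (6T7) of order 24, (C_3 x C_3) : C_4 (6T10) of order 36, A_6 (6T15) of order 360; the others are excluded. The observed types are precisely the cycle types that occur in S_4 (6T7). Each of the other remaining candidates has further cycle types, and by the Chebotarev density theorem the matching factorization patterns would occur for a proportion of primes equal to their share of the group: (C_3 x C_3) : C_4 (6T10) additionally contains elements of type 3+1+1+1 (4 of its 36 elements, about 11% of primes); A_6 (6T15) additionally contains elements of type 5+1, 3+1+1+1 (184 of its 360 elements, about 51% of primes). None of the 79 primes tested shows any such pattern (for each of these groups the chance of that is below 10^-4), which rules them out. Hence G = S_4 (6T7), of order 24. The Galois group S_4 (6T7) has order 24, so the splitting field has degree 24 over Q.

24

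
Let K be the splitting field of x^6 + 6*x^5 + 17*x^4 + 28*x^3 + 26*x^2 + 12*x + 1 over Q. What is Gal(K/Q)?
A_4 (also written A4)

The polynomial f is an irreducible sextic over Q, so G = Gal(f/Q) is one of the 16 transitive subgroups 6T1, ..., 6T16 of S_6. The discriminant of f is 153664 = 392^2, a perfect square, so G is contained in A_6. The transitive groups of degree 6 contained in A_6 are: A_4 (6T4, order 12), S_4 (6T7, order 24), (C_3 x C_3) : C_4 (6T10, order 36), PSL(2,5) (6T12, order 60), A_6 (6T15, order 360). By Dedekind's theorem, for a prime p not dividing disc(f) the degrees of the irreducible factors of f mod p form the cycle type of an element of G. Factoring f modulo the 33 such primes p <= 149 (skipping 2, 7, which divide the discriminant), each new pattern first appears at: mod 3: f = (x^3 + x^2 + 2x + 1)(x^3 + 2x^2 + x + 1), pattern 3+3; mod 13: f = (x + 3)(x + 12)(x^2 + 2x + 9)(x^2 + 2x + 12), pattern 2+2+1+1. No other pattern occurs in this range, so the set of observed cycle types is {3+3, 2+2+1+1}. The candidates containing elements of all these cycle types are A_4 (6T4) of order 12, S_4 (6T7) of order 24, (C_3 x C_3) : C_4 (6T10) of order 36, PSL(2,5) (6T12) of order 60, A_6 (6T15) of order 360; the others are excluded. The observed types are precisely the cycle types that occur in A_4 (6T4) (apart from the identity). Each of the other remaining candidates has further cycle types, and by the Chebotarev density theorem the matching factorization patterns would occur for a proportion of primes equal to their share of the group: S_4 (6T7) additionally contains elements of type 4+2 (6 of its 24 elements, about 25% of primes); (C_3 x C_3) : C_4 (6T10) additionally contains elements of type 4+2, 3+1+1+1 (22 of its 36 elements, about 61% of primes); PSL(2,5) (6T12) additionally contains elements of type 5+1 (24 of its 60 elements, about 40% of primes); A_6 (6T15) additionally contains elements of type 5+1, 4+2, 3+1+1+1 (274 of its 360 elements, about 76% of primes). None of the 33 primes tested shows any such pattern (for each of these groups the chance of that is below 10^-4), which rules them out. Hence G = A_4 (6T4), of order 12.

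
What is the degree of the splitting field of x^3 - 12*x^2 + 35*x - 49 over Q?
6

The degree of the splitting field over Q equals the order of the Galois group, so first determine the group. The polynomial is an irreducible cubic over Q and its discriminant is -28175, which is not a perfect square. For an irreducible cubic, a non-square discriminant gives Galois group S_3. The Galois group S_3 (3T2) has order 6, so the splitting field has degree 6 over Q.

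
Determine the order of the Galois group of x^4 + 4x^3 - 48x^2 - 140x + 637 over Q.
The degree of the splitting field over Q equals the order of the Galois group, so first determine the group. The polynomial is an irreducible quartic over Q and its discriminant is -6543790848, which is not a perfect square, so the Galois group is not contained in A_4. The resolvent cubic y^3 + 48*y^2 - 3108*y - 152096 has exactly one rational root, so the Galois group is C_4 or D_4. The quartic remains irreducible over Q(sqrt(disc)), so the group is D_4. The Galois group D_4 (4T3) has order 8, so the splitting field has degree 8 over Q.

8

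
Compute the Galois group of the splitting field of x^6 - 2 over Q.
D_6 (order 12)

The polynomial f is an irreducible sextic over Q, so G = Gal(f/Q) is one of the 16 transitive subgroups 6T1, ..., 6T16 of S_6. The discriminant of f is 1492992, which is not a perfect square, so G is not contained in A_6. The transitive groups of degree 6 not contained in A_6 are: C_6 (6T1, order 6), S_3 (6T2, order 6), D_6 (6T3, order 12), C_3 x S_3 (6T5, order 18), A_4 x C_2 (6T6, order 24), S_4 (6T8, order 24), S_3 x S_3 (6T9, order 36), S_4 x C_2 (6T11, order 48), (S_3 x S_3) : C_2 (6T13, order 72), PGL(2,5) (6T14, order 120), S_6 (6T16, order 720). By Dedekind's theorem, for a prime p not dividing disc(f) the degrees of the irreducible factors of f mod p form the cycle type of an element of G. Factoring f modulo the 79 such primes p <= 419 (skipping 2, 3, which divide the discriminant), each new pattern first appears at: mod 5: f = (x^2 + 2)(x^2 + x + 2)(x^2 + 4x + 2), pattern 2+2+2; mod 7: f = (x^3 + 3)(x^3 + 4), pattern 3+3; mod 13: f = (x^6 + 11), pattern 6; mod 17: f = (x + 5)(x + 12)(x^2 + 5x + 8)(x^2 + 12x + 8), pattern 2+2+1+1; mod 31: f = (x + 2)(x + 10)(x + 12)(x + 19)(x + 21)(x + 29), pattern 1+1+1+1+1+1. No other pattern occurs in this range, so the set of observed cycle types is {2+2+2, 3+3, 6, 2+2+1+1, 1+1+1+1+1+1}. The candidates containing elements of all these cycle types are D_6 (6T3) of order 12, A_4 x C_2 (6T6) of order 24, S_3 x S_3 (6T9) of order 36, S_4 x C_2 (6T11) of order 48, (S_3 x S_3) : C_2 (6T13) of order 72, PGL(2,5) (6T14) of order 120, S_6 (6T16) of order 720; the others are excluded. The observed types are precisely the cycle types that occur in D_6 (6T3). Each of the other remaining candidates has further cycle types, and by the Chebotarev density theorem the matching factorization patterns would occur for a proportion of primes equal to their share of the group: A_4 x C_2 (6T6) additionally contains elements of type 2+1+1+1+1 (3 of its 24 elements, about 12% of primes); S_3 x S_3 (6T9) additionally contains elements of type 3+1+1+1 (4 of its 36 elements, about 11% of primes); S_4 x C_2 (6T11) additionally contains elements of type 4+2, 4+1+1, 2+1+1+1+1 (15 of its 48 elements, about 31% of primes); (S_3 x S_3) : C_2 (6T13) additionally contains elements of type 4+2, 3+2+1, 3+1+1+1, 2+1+1+1+1 (40 of its 72 elements, about 56% of primes); PGL(2,5) (6T14) additionally contains elements of type 5+1, 4+1+1 (54 of its 120 elements, about 45% of primes); S_6 (6T16) additionally contains elements of type 5+1, 4+2, 4+1+1, 3+2+1, 3+1+1+1, 2+1+1+1+1 (499 of its 720 elements, about 69% of primes). None of the 79 primes tested shows any such pattern (for each of these groups the chance of that is below 10^-4), which rules them out. Hence G = D_6 (6T3), of order 12.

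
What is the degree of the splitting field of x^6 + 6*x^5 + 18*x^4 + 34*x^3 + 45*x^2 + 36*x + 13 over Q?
120

The degree of the splitting field over Q equals the order of the Galois group, so first determine the group. The polynomial f is an irreducible sextic over Q, so G = Gal(f/Q) is one of the 16 transitive subgroups 6T1, ..., 6T16 of S_6. The discriminant of f is -16003008, which is not a perfect square, so G is not contained in A_6. The transitive groups of degree 6 not contained in A_6 are: C_6 (6T1, order 6), S_3 (6T2, order 6), D_6 (6T3, order 12), C_3 x S_3 (6T5, order 18), A_4 x C_2 (6T6, order 24), S_4 (6T8, order 24), S_3 x S_3 (6T9, order 36), S_4 x C_2 (6T11, order 48), (S_3 x S_3) : C_2 (6T13, order 72), PGL(2,5) (6T14, order 120), S_6 (6T16, order 720). By Dedekind's theorem, for a prime p not dividing disc(f) the degrees of the irreducible factors of f mod p form the cycle type of an element of G. Factoring f modulo the 21 such primes p <= 89 (skipping 2, 3, 7, which divide the discriminant), each new pattern first appears at: mod 5: f = (x^6 + x^5 + 3x^4 + 4x^3 + x + 3), pattern 6; mod 11: f = (x + 3)(x^5 + 3x^4 + 9x^3 + 7x^2 + 2x + 8), pattern 5+1; mod 13: f = (x)(x + 9)(x^4 + 10x^3 + 6x^2 + 6x + 4), pattern 4+1+1; mod 23: f = (x + 17)(x + 21)(x^2 + 17x + 10)(x^2 + 20x + 21), pattern 2+2+1+1; mod 43: f = (x^3 + 22x^2 + 39x + 16)(x^3 + 27x^2 + 30x + 25), pattern 3+3; mod 61: f = (x^2 + 16x + 13)(x^2 + 20x + 31)(x^2 + 31x + 2), pattern 2+2+2. No other pattern occurs in this range, so the set of observed cycle types is {6, 5+1, 4+1+1, 2+2+1+1, 3+3, 2+2+2}. The candidates containing elements of all these cycle types are PGL(2,5) (6T14) of order 120, S_6 (6T16) of order 720; the others are excluded. The observed types are precisely the cycle types that occur in PGL(2,5) (6T14) (apart from the identity). Each of the other remaining candidates has further cycle types, and by the Chebotarev density theorem the matching factorization patterns would occur for a proportion of primes equal to their share of the group: S_6 (6T16) additionally contains elements of type 4+2, 3+2+1, 3+1+1+1, 2+1+1+1+1 (265 of its 720 elements, about 37% of primes). None of the 21 primes tested shows any such pattern (for each of these groups the chance of that is below 10^-4), which rules them out. Hence G = PGL(2,5) (6T14), of order 120. The Galois group PGL(2,5) (6T14) has order 120, so the splitting field has degree 120 over Q.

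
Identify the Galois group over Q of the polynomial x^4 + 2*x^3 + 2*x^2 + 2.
The polynomial is an irreducible quartic over Q and its discriminant is 3136 = 56^2, a perfect square, so the Galois group is contained in A_4. The resolvent cubic y^3 - 2*y^2 - 8*y + 8 is irreducible over Q. An irreducible resolvent with square discriminant gives A_4.

A_4 (order 12)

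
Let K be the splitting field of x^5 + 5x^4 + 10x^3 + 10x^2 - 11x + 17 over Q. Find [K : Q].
120

The degree of the splitting field over Q equals the order of the Galois group, so first determine the group. The polynomial f is an irreducible quintic over Q, so G = Gal(f/Q) is a transitive subgroup of S_5: one of C_5 (5T1, order 5), D_5 (5T2, order 10), F_20 (5T3, order 20), A_5 (5T4, order 60) or S_5 (5T5, order 120). The discriminant of f is 3008364544, which is not a perfect square, so G is not contained in A_5. The transitive groups of degree 5 not contained in A_5 are: F_20 (5T3, order 20), S_5 (5T5, order 120). By Dedekind's theorem, for a prime p not dividing disc(f) the degrees of the irreducible factors of f mod p form the cycle type of an element of G. Factoring f modulo the 3 such primes p <= 7 (skipping 2, which divides the discriminant), each new pattern first appears at: mod 3: f = (x^5 + 2x^4 + x^3 + x^2 + x + 2), pattern 5; mod 7: f = (x^2 + 4x + 1)(x^3 + x^2 + 5x + 3), pattern 3+2. No other pattern occurs in this range, so the set of observed cycle types is {5, 3+2}. Among the candidates above, the only group containing elements of all these cycle types is S_5 (5T5) — F_20 (5T3) lacks at least one of them. Hence G = S_5 (5T5), of order 120. The Galois group S_5 (5T5) has order 120, so the splitting field has degree 120 over Q.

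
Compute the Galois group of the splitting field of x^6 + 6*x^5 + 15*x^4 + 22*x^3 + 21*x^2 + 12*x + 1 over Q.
The polynomial f is an irreducible sextic over Q, so G = Gal(f/Q) is one of the 16 transitive subgroups 6T1, ..., 6T16 of S_6. The discriminant of f is 5038848, which is not a perfect square, so G is not contained in A_6. The transitive groups of degree 6 not contained in A_6 are: C_6 (6T1, order 6), S_3 (6T2, order 6), D_6 (6T3, order 12), C_3 x S_3 (6T5, order 18), A_4 x C_2 (6T6, order 24), S_4 (6T8, order 24), S_3 x S_3 (6T9, order 36), S_4 x C_2 (6T11, order 48), (S_3 x S_3) : C_2 (6T13, order 72), PGL(2,5) (6T14, order 120), S_6 (6T16, order 720). By Dedekind's theorem, for a prime p not dividing disc(f) the degrees of the irreducible factors of f mod p form the cycle type of an element of G. Factoring f modulo the 23 such primes p <= 97 (skipping 2, 3, which divide the discriminant), each new pattern first appears at: mod 5: f = (x^6 + x^5 + 2x^3 + x^2 + 2x + 1), pattern 6; mod 11: f = (x + 7)(x + 9)(x^2 + 5x + 2)(x^2 + 7x + 9), pattern 2+2+1+1; mod 13: f = (x + 8)(x + 9)(x + 12)(x^3 + 3x^2 + 3x + 11), pattern 3+1+1+1; mod 31: f = (x^2 + 19x + 14)(x^2 + 24x + 3)(x^2 + 25x + 17), pattern 2+2+2; mod 97: f = (x^3 + 3x^2 + 3x + 12)(x^3 + 3x^2 + 3x + 89), pattern 3+3. No other pattern occurs in this range, so the set of observed cycle types is {6, 2+2+1+1, 3+1+1+1, 2+2+2, 3+3}. The candidates containing elements of all these cycle types are S_3 x S_3 (6T9) of order 36, (S_3 x S_3) : C_2 (6T13) of order 72, S_6 (6T16) of order 720; the others are excluded. The observed types are precisely the cycle types that occur in S_3 x S_3 (6T9) (apart from the identity). Each of the other remaining candidates has further cycle types, and by the Chebotarev density theorem the matching factorization patterns would occur for a proportion of primes equal to their share of the group: (S_3 x S_3) : C_2 (6T13) additionally contains elements of type 4+2, 3+2+1, 2+1+1+1+1 (36 of its 72 elements, about 50% of primes); S_6 (6T16) additionally contains elements of type 5+1, 4+2, 4+1+1, 3+2+1, 2+1+1+1+1 (459 of its 720 elements, about 64% of primes). None of the 23 primes tested shows any such pattern (for each of these groups the chance of that is below 10^-4), which rules them out. Hence G = S_3 x S_3 (6T9), of order 36.

6T9: S_3 x S_3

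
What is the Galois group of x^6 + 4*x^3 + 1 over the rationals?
The polynomial f is an irreducible sextic over Q, so G = Gal(f/Q) is one of the 16 transitive subgroups 6T1, ..., 6T16 of S_6. The discriminant of f is 1259712, which is not a perfect square, so G is not contained in A_6. The transitive groups of degree 6 not contained in A_6 are: C_6 (6T1, order 6), S_3 (6T2, order 6), D_6 (6T3, order 12), C_3 x S_3 (6T5, order 18), A_4 x C_2 (6T6, order 24), S_4 (6T8, order 24), S_3 x S_3 (6T9, order 36), S_4 x C_2 (6T11, order 48), (S_3 x S_3) : C_2 (6T13, order 72), PGL(2,5) (6T14, order 120), S_6 (6T16, order 720). By Dedekind's theorem, for a prime p not dividing disc(f) the degrees of the irreducible factors of f mod p form the cycle type of an element of G. Factoring f modulo the 79 such primes p <= 419 (skipping 2, 3, which divide the discriminant), each new pattern first appears at: mod 5: f = (x^6 + 4x^3 + 1), pattern 6; mod 7: f = (x^2 + 3x + 1)(x^2 + 5x + 2)(x^2 + 6x + 4), pattern 2+2+2; mod 11: f = (x + 2)(x + 6)(x^2 + 5x + 3)(x^2 + 9x + 4), pattern 2+2+1+1; mod 13: f = (x^3 + 6)(x^3 + 11), pattern 3+3; mod 97: f = (x + 18)(x + 27)(x + 31)(x + 48)(x + 72)(x + 95), pattern 1+1+1+1+1+1. No other pattern occurs in this range, so the set of observed cycle types is {6, 2+2+2, 2+2+1+1, 3+3, 1+1+1+1+1+1}. The candidates containing elements of all these cycle types are D_6 (6T3) of order 12, A_4 x C_2 (6T6) of order 24, S_3 x S_3 (6T9) of order 36, S_4 x C_2 (6T11) of order 48, (S_3 x S_3) : C_2 (6T13) of order 72, PGL(2,5) (6T14) of order 120, S_6 (6T16) of order 720; the others are excluded. The observed types are precisely the cycle types that occur in D_6 (6T3). Each of the other remaining candidates has further cycle types, and by the Chebotarev density theorem the matching factorization patterns would occur for a proportion of primes equal to their share of the group: A_4 x C_2 (6T6) additionally contains elements of type 2+1+1+1+1 (3 of its 24 elements, about 12% of primes); S_3 x S_3 (6T9) additionally contains elements of type 3+1+1+1 (4 of its 36 elements, about 11% of primes); S_4 x C_2 (6T11) additionally contains elements of type 4+2, 4+1+1, 2+1+1+1+1 (15 of its 48 elements, about 31% of primes); (S_3 x S_3) : C_2 (6T13) additionally contains elements of type 4+2, 3+2+1, 3+1+1+1, 2+1+1+1+1 (40 of its 72 elements, about 56% of primes); PGL(2,5) (6T14) additionally contains elements of type 5+1, 4+1+1 (54 of its 120 elements, about 45% of primes); S_6 (6T16) additionally contains elements of type 5+1, 4+2, 4+1+1, 3+2+1, 3+1+1+1, 2+1+1+1+1 (499 of its 720 elements, about 69% of primes). None of the 79 primes tested shows any such pattern (for each of these groups the chance of that is below 10^-4), which rules them out. Hence G = D_6 (6T3), of order 12.

6T3: D_6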